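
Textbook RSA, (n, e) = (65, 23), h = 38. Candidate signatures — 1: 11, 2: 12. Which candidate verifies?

Candidate 1: Squares mod 65: 11^1≡11, 11^2≡56, 11^4≡16, 11^8≡61, 11^16≡16; 23 = 16 + 4 + 2 + 1, so 11^23 ≡ 16·16·56·11 ≡ 6 (mod 65)
Candidate 2: Squares mod 65: 12^1≡12, 12^2≡14, 12^4≡1, 12^8≡1, 12^16≡1; 23 = 16 + 4 + 2 + 1, so 12^23 ≡ 1·1·14·12 ≡ 38 (mod 65)
  → matches h = 38

2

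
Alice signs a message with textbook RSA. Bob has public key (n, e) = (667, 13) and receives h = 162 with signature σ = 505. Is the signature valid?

invalid

Squares mod 667: σ^1≡505, σ^2≡231, σ^4≡1, σ^8≡1
13 = 8 + 4 + 1, so σ^13 ≡ 1·1·505 ≡ 505 (mod 667)
The recovered value 505 does not match the digest 162.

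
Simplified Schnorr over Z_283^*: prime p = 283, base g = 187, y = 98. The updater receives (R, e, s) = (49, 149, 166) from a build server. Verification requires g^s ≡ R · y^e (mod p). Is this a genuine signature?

forged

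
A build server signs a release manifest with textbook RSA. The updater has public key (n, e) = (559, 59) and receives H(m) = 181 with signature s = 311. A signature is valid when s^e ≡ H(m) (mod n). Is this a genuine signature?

s^2 ≡ 311^2 = 96721 ≡ 14
s^4 ≡ 14^2 = 196
s^8 ≡ 196^2 = 38416 ≡ 404
s^16 ≡ 404^2 = 163216 ≡ 547
s^32 ≡ 547^2 = 299209 ≡ 144
59 = 32 + 16 + 8 + 2 + 1, so s^59 ≡ 144·547·404·14·311 ≡ 181 (mod 559)
181 = H(m), so the signature checks out.

genuine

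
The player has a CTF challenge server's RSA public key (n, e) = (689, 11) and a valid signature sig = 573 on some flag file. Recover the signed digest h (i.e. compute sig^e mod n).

sig^11 mod 689 = 274

274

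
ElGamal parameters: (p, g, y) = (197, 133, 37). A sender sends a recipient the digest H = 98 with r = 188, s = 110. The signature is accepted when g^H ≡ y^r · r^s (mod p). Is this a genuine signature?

Left side g^H mod p:
133^2 = 17689 ≡ 156
133^4 ≡ 156^2 = 24336 ≡ 105
133^8 ≡ 105^2 = 11025 ≡ 190
133^16 ≡ 190^2 = 36100 ≡ 49
133^32 ≡ 49^2 = 2401 ≡ 37
133^64 ≡ 37^2 = 1369 ≡ 187
98 = 64 + 32 + 2, so 133^98 ≡ 187·37·156 ≡ 1 (mod 197)
Right side y^r · r^s mod p:
37^2 = 1369 ≡ 187
37^4 ≡ 187^2 = 34969 ≡ 100
37^8 ≡ 100^2 = 10000 ≡ 150
37^16 ≡ 150^2 = 22500 ≡ 42
37^32 ≡ 42^2 = 1764 ≡ 188
37^64 ≡ 188^2 = 35344 ≡ 81
37^128 ≡ 81^2 = 6561 ≡ 60
188 = 128 + 32 + 16 + 8 + 4, so 37^188 ≡ 60·188·42·150·100 ≡ 88 (mod 197)
188^2 = 35344 ≡ 81
188^4 ≡ 81^2 = 6561 ≡ 60
188^8 ≡ 60^2 = 3600 ≡ 54
188^16 ≡ 54^2 = 2916 ≡ 158
188^32 ≡ 158^2 = 24964 ≡ 142
188^64 ≡ 142^2 = 20164 ≡ 70
110 = 64 + 32 + 8 + 4 + 2, so 188^110 ≡ 70·142·54·60·81 ≡ 88 (mod 197)
88·88 = 7744 ≡ 61 (mod 197)
1 ≠ 61, so verification fails.

forged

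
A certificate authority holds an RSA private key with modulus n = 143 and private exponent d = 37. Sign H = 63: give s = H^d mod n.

Squares mod 143: H^1≡63, H^2≡108, H^4≡81, H^8≡126, H^16≡3, H^32≡9
37 = 32 + 4 + 1, so H^37 ≡ 9·81·63 ≡ 24 (mod 143)

24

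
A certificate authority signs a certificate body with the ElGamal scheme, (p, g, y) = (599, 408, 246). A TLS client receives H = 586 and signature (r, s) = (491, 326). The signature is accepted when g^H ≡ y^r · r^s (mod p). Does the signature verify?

does not verify

Left side g^H mod p:
Squares mod 599: 408^1≡408, 408^2≡541, 408^4≡369, 408^8≡188, 408^16≡3, 408^32≡9, 408^64≡81, 408^128≡571, 408^256≡185, 408^512≡82
586 = 512 + 64 + 8 + 2, so 408^586 ≡ 82·81·188·541 ≡ 123 (mod 599)
Right side y^r · r^s mod p:
Squares mod 599: 246^1≡246, 246^2≡17, 246^4≡289, 246^8≡260, 246^16≡512, 246^32≡381, 246^64≡203, 246^128≡477, 246^256≡508
491 = 256 + 128 + 64 + 32 + 8 + 2 + 1, so 246^491 ≡ 508·477·203·381·260·17·246 ≡ 392 (mod 599)
Squares mod 599: 491^1≡491, 491^2≡283, 491^4≡422, 491^8≡181, 491^16≡415, 491^32≡312, 491^64≡306, 491^128≡192, 491^256≡325
326 = 256 + 64 + 4 + 2, so 491^326 ≡ 325·306·422·283 ≡ 6 (mod 599)
392·6 = 2352 ≡ 555 (mod 599)
123 ≠ 555, so verification fails.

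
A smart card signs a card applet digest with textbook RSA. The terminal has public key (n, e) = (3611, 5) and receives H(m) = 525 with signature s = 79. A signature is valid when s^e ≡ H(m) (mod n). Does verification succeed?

passes

s^5 mod 3611 = 525
Since 525 equals the digest 525, verification succeeds.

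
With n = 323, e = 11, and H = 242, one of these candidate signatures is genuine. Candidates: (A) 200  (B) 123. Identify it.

A

Candidate A: 200^11 mod 323 = 242
  → matches H = 242
Candidate B: 123^11 mod 323 = 81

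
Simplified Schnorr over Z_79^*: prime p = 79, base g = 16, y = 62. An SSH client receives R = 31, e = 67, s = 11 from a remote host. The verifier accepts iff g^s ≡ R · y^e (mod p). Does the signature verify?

verifies

g^s mod p:
16^2 = 256 ≡ 19
16^4 ≡ 19^2 = 361 ≡ 45
16^8 ≡ 45^2 = 2025 ≡ 50
11 = 8 + 2 + 1, so 16^11 ≡ 50·19·16 ≡ 32 (mod 79)
R · y^e mod p:
62^2 = 3844 ≡ 52
62^4 ≡ 52^2 = 2704 ≡ 18
62^8 ≡ 18^2 = 324 ≡ 8
62^16 ≡ 8^2 = 64
62^32 ≡ 64^2 = 4096 ≡ 67
62^64 ≡ 67^2 = 4489 ≡ 65
67 = 64 + 2 + 1, so 62^67 ≡ 65·52·62 ≡ 52 (mod 79)
31·52 = 1612 ≡ 32 (mod 79)
32 ≡ 32 (mod 79); signature holds.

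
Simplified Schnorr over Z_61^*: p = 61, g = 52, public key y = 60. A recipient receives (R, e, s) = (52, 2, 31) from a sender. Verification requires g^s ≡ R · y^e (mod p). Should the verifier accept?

g^s mod p:
52^2 = 2704 ≡ 20
52^4 ≡ 20^2 = 400 ≡ 34
52^8 ≡ 34^2 = 1156 ≡ 58
52^16 ≡ 58^2 = 3364 ≡ 9
31 = 16 + 8 + 4 + 2 + 1, so 52^31 ≡ 9·58·34·20·52 ≡ 52 (mod 61)
R · y^e mod p:
60^2 = 3600 ≡ 1
52·1 = 52 ≡ 52 (mod 61)
52 ≡ 52 (mod 61); signature holds.

accept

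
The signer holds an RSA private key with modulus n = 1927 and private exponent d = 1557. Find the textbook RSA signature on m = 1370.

773

m^1557 mod 1927 = 773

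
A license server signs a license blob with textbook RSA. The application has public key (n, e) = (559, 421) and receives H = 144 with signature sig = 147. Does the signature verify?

does not verify

Squares mod 559: sig^1≡147, sig^2≡367, sig^4≡529, sig^8≡341, sig^16≡9, sig^32≡81, sig^64≡412, sig^128≡367, sig^256≡529
421 = 256 + 128 + 32 + 4 + 1, so sig^421 ≡ 529·367·81·529·147 ≡ 147 (mod 559)
sig^421 mod 559 = 147, but H = 144.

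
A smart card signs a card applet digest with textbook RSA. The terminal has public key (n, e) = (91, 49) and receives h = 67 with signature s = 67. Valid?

yes

s^2 ≡ 67^2 = 4489 ≡ 30
s^4 ≡ 30^2 = 900 ≡ 81
s^8 ≡ 81^2 = 6561 ≡ 9
s^16 ≡ 9^2 = 81
s^32 ≡ 81^2 = 6561 ≡ 9
49 = 32 + 16 + 1, so s^49 ≡ 9·81·67 ≡ 67 (mod 91)
Since 67 equals the digest 67, verification succeeds.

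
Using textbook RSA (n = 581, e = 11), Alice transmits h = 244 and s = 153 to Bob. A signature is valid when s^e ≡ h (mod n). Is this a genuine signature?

genuine

s^2 ≡ 153^2 = 23409 ≡ 169
s^4 ≡ 169^2 = 28561 ≡ 92
s^8 ≡ 92^2 = 8464 ≡ 330
11 = 8 + 2 + 1, so s^11 ≡ 330·169·153 ≡ 244 (mod 581)
s^11 mod 581 = 244 matches h.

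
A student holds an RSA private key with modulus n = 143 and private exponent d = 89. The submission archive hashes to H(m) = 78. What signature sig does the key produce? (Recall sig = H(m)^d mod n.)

(H(m))^89 mod 143 = 78

78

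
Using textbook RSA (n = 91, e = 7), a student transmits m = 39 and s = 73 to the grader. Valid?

no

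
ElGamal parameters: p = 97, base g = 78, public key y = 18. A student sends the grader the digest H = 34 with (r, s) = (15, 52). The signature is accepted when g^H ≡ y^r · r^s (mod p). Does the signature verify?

Left side g^H mod p:
78^34 mod 97 = 70
Right side y^r · r^s mod p:
18^15 mod 97 = 27
15^52 mod 97 = 9
27·9 = 243 ≡ 49 (mod 97)
70 ≠ 49, so verification fails.

does not verify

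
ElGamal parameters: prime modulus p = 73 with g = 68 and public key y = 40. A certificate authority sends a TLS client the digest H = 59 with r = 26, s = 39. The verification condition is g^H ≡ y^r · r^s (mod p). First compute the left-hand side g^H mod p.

60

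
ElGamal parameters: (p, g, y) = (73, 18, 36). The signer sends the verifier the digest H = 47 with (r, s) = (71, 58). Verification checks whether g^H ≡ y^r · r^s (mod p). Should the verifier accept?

accept

Left side g^H mod p:
Squares mod 73: 18^1≡18, 18^2≡32, 18^4≡2, 18^8≡4, 18^16≡16, 18^32≡37
47 = 32 + 8 + 4 + 2 + 1, so 18^47 ≡ 37·4·2·32·18 ≡ 41 (mod 73)
Right side y^r · r^s mod p:
Squares mod 73: 36^1≡36, 36^2≡55, 36^4≡32, 36^8≡2, 36^16≡4, 36^32≡16, 36^64≡37
71 = 64 + 4 + 2 + 1, so 36^71 ≡ 37·32·55·36 ≡ 71 (mod 73)
Squares mod 73: 71^1≡71, 71^2≡4, 71^4≡16, 71^8≡37, 71^16≡55, 71^32≡32
58 = 32 + 16 + 8 + 2, so 71^58 ≡ 32·55·37·4 ≡ 16 (mod 73)
71·16 = 1136 ≡ 41 (mod 73)
41 ≡ 41 (mod 73), so the signature is genuine.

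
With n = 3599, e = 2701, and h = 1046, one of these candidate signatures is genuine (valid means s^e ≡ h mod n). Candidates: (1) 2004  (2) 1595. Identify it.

2

Candidate 1: 2004^2 = 4016016 ≡ 3131; 2004^4 ≡ 3131^2 = 9803161 ≡ 3084; 2004^8 ≡ 3084^2 = 9511056 ≡ 2498; 2004^16 ≡ 2498^2 = 6240004 ≡ 2937; 2004^32 ≡ 2937^2 = 8625969 ≡ 2765; 2004^64 ≡ 2765^2 = 7645225 ≡ 949; 2004^128 ≡ 949^2 = 900601 ≡ 851; 2004^256 ≡ 851^2 = 724201 ≡ 802; 2004^512 ≡ 802^2 = 643204 ≡ 2582; 2004^1024 ≡ 2582^2 = 6666724 ≡ 1376; 2004^2048 ≡ 1376^2 = 1893376 ≡ 302; 2701 = 2048 + 512 + 128 + 8 + 4 + 1, so 2004^2701 ≡ 302·2582·851·2498·3084·2004 ≡ 2553 (mod 3599)
Candidate 2: 1595^2 = 2544025 ≡ 3131; 1595^4 ≡ 3131^2 = 9803161 ≡ 3084; 1595^8 ≡ 3084^2 = 9511056 ≡ 2498; 1595^16 ≡ 2498^2 = 6240004 ≡ 2937; 1595^32 ≡ 2937^2 = 8625969 ≡ 2765; 1595^64 ≡ 2765^2 = 7645225 ≡ 949; 1595^128 ≡ 949^2 = 900601 ≡ 851; 1595^256 ≡ 851^2 = 724201 ≡ 802; 1595^512 ≡ 802^2 = 643204 ≡ 2582; 1595^1024 ≡ 2582^2 = 6666724 ≡ 1376; 1595^2048 ≡ 1376^2 = 1893376 ≡ 302; 2701 = 2048 + 512 + 128 + 8 + 4 + 1, so 1595^2701 ≡ 302·2582·851·2498·3084·1595 ≡ 1046 (mod 3599)
  → matches h = 1046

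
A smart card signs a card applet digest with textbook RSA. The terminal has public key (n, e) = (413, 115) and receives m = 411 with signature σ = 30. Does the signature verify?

σ^2 ≡ 30^2 = 900 ≡ 74
σ^4 ≡ 74^2 = 5476 ≡ 107
σ^8 ≡ 107^2 = 11449 ≡ 298
σ^16 ≡ 298^2 = 88804 ≡ 9
σ^32 ≡ 9^2 = 81
σ^64 ≡ 81^2 = 6561 ≡ 366
115 = 64 + 32 + 16 + 2 + 1, so σ^115 ≡ 366·81·9·74·30 ≡ 2 (mod 413)
2 ≠ 411, so verification fails.

does not verify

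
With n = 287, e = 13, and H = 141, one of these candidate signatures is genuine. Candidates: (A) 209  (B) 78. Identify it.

B

Candidate A: Squares mod 287: 209^1≡209, 209^2≡57, 209^4≡92, 209^8≡141; 13 = 8 + 4 + 1, so 209^13 ≡ 141·92·209 ≡ 146 (mod 287)
Candidate B: Squares mod 287: 78^1≡78, 78^2≡57, 78^4≡92, 78^8≡141; 13 = 8 + 4 + 1, so 78^13 ≡ 141·92·78 ≡ 141 (mod 287)
  → matches H = 141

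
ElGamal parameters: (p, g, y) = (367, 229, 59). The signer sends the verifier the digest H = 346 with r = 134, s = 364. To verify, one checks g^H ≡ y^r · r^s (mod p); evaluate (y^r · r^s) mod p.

220

Squares mod 367: 59^1≡59, 59^2≡178, 59^4≡122, 59^8≡204, 59^16≡145, 59^32≡106, 59^64≡226, 59^128≡63
134 = 128 + 4 + 2, so 59^134 ≡ 63·122·178 ≡ 299 (mod 367)
Squares mod 367: 134^1≡134, 134^2≡340, 134^4≡362, 134^8≡25, 134^16≡258, 134^32≡137, 134^64≡52, 134^128≡135, 134^256≡242
364 = 256 + 64 + 32 + 8 + 4, so 134^364 ≡ 242·52·137·25·362 ≡ 299 (mod 367)
y^r · r^s ≡ 299·299 = 89401 ≡ 220 (mod 367)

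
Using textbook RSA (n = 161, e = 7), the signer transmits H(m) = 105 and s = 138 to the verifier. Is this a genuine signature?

forged

s^2 ≡ 138^2 = 19044 ≡ 46
s^4 ≡ 46^2 = 2116 ≡ 23
7 = 4 + 2 + 1, so s^7 ≡ 23·46·138 ≡ 138 (mod 161)
138 ≠ 105, so verification fails.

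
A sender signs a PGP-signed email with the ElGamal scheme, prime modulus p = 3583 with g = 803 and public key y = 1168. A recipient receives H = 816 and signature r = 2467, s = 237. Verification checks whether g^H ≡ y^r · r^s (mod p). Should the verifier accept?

Left side g^H mod p:
Squares mod 3583: 803^1≡803, 803^2≡3452, 803^4≡2829, 803^8≡2402, 803^16≡974, 803^32≡2764, 803^64≡740, 803^128≡2984, 803^256≡501, 803^512≡191
816 = 512 + 256 + 32 + 16, so 803^816 ≡ 191·501·2764·974 ≡ 556 (mod 3583)
Right side y^r · r^s mod p:
Squares mod 3583: 1168^1≡1168, 1168^2≡2684, 1168^4≡2026, 1168^8≡2141, 1168^16≡1224, 1168^32≡482, 1168^64≡3012, 1168^128≡3571, 1168^256≡144, 1168^512≡2821, 1168^1024≡198, 1168^2048≡3374
2467 = 2048 + 256 + 128 + 32 + 2 + 1, so 1168^2467 ≡ 3374·144·3571·482·2684·1168 ≡ 2911 (mod 3583)
Squares mod 3583: 2467^1≡2467, 2467^2≡2155, 2467^4≡457, 2467^8≡1035, 2467^16≡3491, 2467^32≡1298, 2467^64≡794, 2467^128≡3411
237 = 128 + 64 + 32 + 8 + 4 + 1, so 2467^237 ≡ 3411·794·1298·1035·457·2467 ≡ 1812 (mod 3583)
2911·1812 = 5274732 ≡ 556 (mod 3583)
556 ≡ 556 (mod 3583), so the signature is genuine.

accept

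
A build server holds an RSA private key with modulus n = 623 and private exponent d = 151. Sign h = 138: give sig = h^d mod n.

544

h^2 ≡ 138^2 = 19044 ≡ 354
h^4 ≡ 354^2 = 125316 ≡ 93
h^8 ≡ 93^2 = 8649 ≡ 550
h^16 ≡ 550^2 = 302500 ≡ 345
h^32 ≡ 345^2 = 119025 ≡ 32
h^64 ≡ 32^2 = 1024 ≡ 401
h^128 ≡ 401^2 = 160801 ≡ 67
151 = 128 + 16 + 4 + 2 + 1, so h^151 ≡ 67·345·93·354·138 ≡ 544 (mod 623)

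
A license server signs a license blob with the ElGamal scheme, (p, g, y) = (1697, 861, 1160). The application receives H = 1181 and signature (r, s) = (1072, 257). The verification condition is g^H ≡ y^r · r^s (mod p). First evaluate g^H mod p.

586

Squares mod 1697: 861^1≡861, 861^2≡1429, 861^4≡550, 861^8≡434, 861^16≡1686, 861^32≡121, 861^64≡1065, 861^128≡629, 861^256≡240, 861^512≡1599, 861^1024≡1119
1181 = 1024 + 128 + 16 + 8 + 4 + 1, so 861^1181 ≡ 1119·629·1686·434·550·861 ≡ 586 (mod 1697)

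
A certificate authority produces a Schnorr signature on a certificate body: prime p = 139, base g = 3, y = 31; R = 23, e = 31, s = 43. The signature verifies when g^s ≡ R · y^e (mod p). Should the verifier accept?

accept

g^s mod p:
Squares mod 139: 3^1≡3, 3^2≡9, 3^4≡81, 3^8≡28, 3^16≡89, 3^32≡137
43 = 32 + 8 + 2 + 1, so 3^43 ≡ 137·28·9·3 ≡ 17 (mod 139)
R · y^e mod p:
Squares mod 139: 31^1≡31, 31^2≡127, 31^4≡5, 31^8≡25, 31^16≡69
31 = 16 + 8 + 4 + 2 + 1, so 31^31 ≡ 69·25·5·127·31 ≡ 37 (mod 139)
23·37 = 851 ≡ 17 (mod 139)
17 ≡ 17 (mod 139); signature holds.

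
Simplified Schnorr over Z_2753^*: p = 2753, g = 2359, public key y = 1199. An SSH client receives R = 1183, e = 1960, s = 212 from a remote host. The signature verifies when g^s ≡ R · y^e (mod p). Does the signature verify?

does not verify

g^s mod p:
2359^2 = 5564881 ≡ 1068
2359^4 ≡ 1068^2 = 1140624 ≡ 882
2359^8 ≡ 882^2 = 777924 ≡ 1578
2359^16 ≡ 1578^2 = 2490084 ≡ 1372
2359^32 ≡ 1372^2 = 1882384 ≡ 2085
2359^64 ≡ 2085^2 = 4347225 ≡ 238
2359^128 ≡ 238^2 = 56644 ≡ 1584
212 = 128 + 64 + 16 + 4, so 2359^212 ≡ 1584·238·1372·882 ≡ 1782 (mod 2753)
R · y^e mod p:
1199^2 = 1437601 ≡ 535
1199^4 ≡ 535^2 = 286225 ≡ 2666
1199^8 ≡ 2666^2 = 7107556 ≡ 2063
1199^16 ≡ 2063^2 = 4255969 ≡ 2584
1199^32 ≡ 2584^2 = 6677056 ≡ 1031
1199^64 ≡ 1031^2 = 1062961 ≡ 303
1199^128 ≡ 303^2 = 91809 ≡ 960
1199^256 ≡ 960^2 = 921600 ≡ 2098
1199^512 ≡ 2098^2 = 4401604 ≡ 2310
1199^1024 ≡ 2310^2 = 5336100 ≡ 786
1960 = 1024 + 512 + 256 + 128 + 32 + 8, so 1199^1960 ≡ 786·2310·2098·960·1031·2063 ≡ 1584 (mod 2753)
1183·1584 = 1873872 ≡ 1832 (mod 2753)
1782 ≠ 1832; the check fails.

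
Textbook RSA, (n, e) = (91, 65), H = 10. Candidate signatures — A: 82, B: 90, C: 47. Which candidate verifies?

A

Candidate A: 82^65 mod 91 = 10
  → matches H = 10
Candidate B: 90^65 mod 91 = 90
Candidate C: 47^65 mod 91 = 73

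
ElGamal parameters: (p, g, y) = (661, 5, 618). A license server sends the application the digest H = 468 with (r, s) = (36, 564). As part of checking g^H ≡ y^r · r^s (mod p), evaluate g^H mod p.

133

5^468 mod 661 = 133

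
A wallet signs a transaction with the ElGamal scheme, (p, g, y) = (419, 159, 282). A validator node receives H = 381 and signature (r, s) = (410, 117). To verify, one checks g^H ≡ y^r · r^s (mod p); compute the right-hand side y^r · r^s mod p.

282^2 = 79524 ≡ 333
282^4 ≡ 333^2 = 110889 ≡ 273
282^8 ≡ 273^2 = 74529 ≡ 366
282^16 ≡ 366^2 = 133956 ≡ 295
282^32 ≡ 295^2 = 87025 ≡ 292
282^64 ≡ 292^2 = 85264 ≡ 207
282^128 ≡ 207^2 = 42849 ≡ 111
282^256 ≡ 111^2 = 12321 ≡ 170
410 = 256 + 128 + 16 + 8 + 2, so 282^410 ≡ 170·111·295·366·333 ≡ 166 (mod 419)
410^2 = 168100 ≡ 81
410^4 ≡ 81^2 = 6561 ≡ 276
410^8 ≡ 276^2 = 76176 ≡ 337
410^16 ≡ 337^2 = 113569 ≡ 20
410^32 ≡ 20^2 = 400
410^64 ≡ 400^2 = 160000 ≡ 361
117 = 64 + 32 + 16 + 4 + 1, so 410^117 ≡ 361·400·20·276·410 ≡ 18 (mod 419)
y^r · r^s ≡ 166·18 = 2988 ≡ 55 (mod 419)

55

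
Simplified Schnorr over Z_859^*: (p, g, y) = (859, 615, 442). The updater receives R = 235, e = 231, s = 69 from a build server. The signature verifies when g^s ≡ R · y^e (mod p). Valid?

yes

g^s mod p:
615^2 = 378225 ≡ 265
615^4 ≡ 265^2 = 70225 ≡ 646
615^8 ≡ 646^2 = 417316 ≡ 701
615^16 ≡ 701^2 = 491401 ≡ 53
615^32 ≡ 53^2 = 2809 ≡ 232
615^64 ≡ 232^2 = 53824 ≡ 566
69 = 64 + 4 + 1, so 615^69 ≡ 566·646·615 ≡ 556 (mod 859)
R · y^e mod p:
442^2 = 195364 ≡ 371
442^4 ≡ 371^2 = 137641 ≡ 201
442^8 ≡ 201^2 = 40401 ≡ 28
442^16 ≡ 28^2 = 784
442^32 ≡ 784^2 = 614656 ≡ 471
442^64 ≡ 471^2 = 221841 ≡ 219
442^128 ≡ 219^2 = 47961 ≡ 716
231 = 128 + 64 + 32 + 4 + 2 + 1, so 442^231 ≡ 716·219·471·201·371·442 ≡ 335 (mod 859)
235·335 = 78725 ≡ 556 (mod 859)
556 ≡ 556 (mod 859); signature holds.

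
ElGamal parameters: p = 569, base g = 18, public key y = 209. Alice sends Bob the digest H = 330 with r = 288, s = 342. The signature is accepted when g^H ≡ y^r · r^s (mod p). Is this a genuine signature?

genuine

Left side g^H mod p:
18^330 mod 569 = 543
Right side y^r · r^s mod p:
209^288 mod 569 = 354
288^342 mod 569 = 16
354·16 = 5664 ≡ 543 (mod 569)
543 ≡ 543 (mod 569), so the signature is genuine.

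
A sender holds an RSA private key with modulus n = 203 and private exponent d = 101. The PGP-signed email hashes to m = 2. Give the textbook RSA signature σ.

137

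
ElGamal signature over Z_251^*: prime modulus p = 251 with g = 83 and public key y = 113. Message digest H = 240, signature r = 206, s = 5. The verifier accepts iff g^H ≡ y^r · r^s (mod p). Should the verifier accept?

Left side g^H mod p:
Squares mod 251: 83^1≡83, 83^2≡112, 83^4≡245, 83^8≡36, 83^16≡41, 83^32≡175, 83^64≡3, 83^128≡9
240 = 128 + 64 + 32 + 16, so 83^240 ≡ 9·3·175·41 ≡ 204 (mod 251)
Right side y^r · r^s mod p:
Squares mod 251: 113^1≡113, 113^2≡219, 113^4≡20, 113^8≡149, 113^16≡113, 113^32≡219, 113^64≡20, 113^128≡149
206 = 128 + 64 + 8 + 4 + 2, so 113^206 ≡ 149·20·149·20·219 ≡ 113 (mod 251)
Squares mod 251: 206^1≡206, 206^2≡17, 206^4≡38
5 = 4 + 1, so 206^5 ≡ 38·206 ≡ 47 (mod 251)
113·47 = 5311 ≡ 40 (mod 251)
204 ≠ 40, so verification fails.

reject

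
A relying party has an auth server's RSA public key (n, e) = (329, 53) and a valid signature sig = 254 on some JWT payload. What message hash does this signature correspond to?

312

Squares mod 329: sig^1≡254, sig^2≡32, sig^4≡37, sig^8≡53, sig^16≡177, sig^32≡74
53 = 32 + 16 + 4 + 1, so sig^53 ≡ 74·177·37·254 ≡ 312 (mod 329)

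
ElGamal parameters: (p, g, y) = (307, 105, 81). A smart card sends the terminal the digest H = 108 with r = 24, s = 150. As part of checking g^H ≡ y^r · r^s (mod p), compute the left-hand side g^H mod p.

272

105^108 mod 307 = 272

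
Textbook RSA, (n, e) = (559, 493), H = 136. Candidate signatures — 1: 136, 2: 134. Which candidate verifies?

1

Candidate 1: 136^2 = 18496 ≡ 49; 136^4 ≡ 49^2 = 2401 ≡ 165; 136^8 ≡ 165^2 = 27225 ≡ 393; 136^16 ≡ 393^2 = 154449 ≡ 165; 136^32 ≡ 165^2 = 27225 ≡ 393; 136^64 ≡ 393^2 = 154449 ≡ 165; 136^128 ≡ 165^2 = 27225 ≡ 393; 136^256 ≡ 393^2 = 154449 ≡ 165; 493 = 256 + 128 + 64 + 32 + 8 + 4 + 1, so 136^493 ≡ 165·393·165·393·393·165·136 ≡ 136 (mod 559)
  → matches H = 136
Candidate 2: 134^2 = 17956 ≡ 68; 134^4 ≡ 68^2 = 4624 ≡ 152; 134^8 ≡ 152^2 = 23104 ≡ 185; 134^16 ≡ 185^2 = 34225 ≡ 126; 134^32 ≡ 126^2 = 15876 ≡ 224; 134^64 ≡ 224^2 = 50176 ≡ 425; 134^128 ≡ 425^2 = 180625 ≡ 68; 134^256 ≡ 68^2 = 4624 ≡ 152; 493 = 256 + 128 + 64 + 32 + 8 + 4 + 1, so 134^493 ≡ 152·68·425·224·185·152·134 ≡ 277 (mod 559)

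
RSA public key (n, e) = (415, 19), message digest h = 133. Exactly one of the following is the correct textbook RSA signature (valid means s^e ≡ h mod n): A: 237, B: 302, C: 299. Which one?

B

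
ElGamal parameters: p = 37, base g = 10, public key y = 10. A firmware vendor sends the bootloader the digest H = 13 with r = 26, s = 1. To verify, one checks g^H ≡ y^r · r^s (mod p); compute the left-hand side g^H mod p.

10^2 = 100 ≡ 26
10^4 ≡ 26^2 = 676 ≡ 10
10^8 ≡ 10^2 = 100 ≡ 26
13 = 8 + 4 + 1, so 10^13 ≡ 26·10·10 ≡ 10 (mod 37)

10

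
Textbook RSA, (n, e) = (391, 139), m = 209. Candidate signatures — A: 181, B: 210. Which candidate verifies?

B

Candidate A: 181^139 mod 391 = 182
Candidate B: 210^139 mod 391 = 209
  → matches m = 209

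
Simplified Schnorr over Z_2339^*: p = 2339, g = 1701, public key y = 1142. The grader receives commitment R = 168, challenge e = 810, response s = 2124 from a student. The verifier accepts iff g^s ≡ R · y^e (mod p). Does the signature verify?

g^s mod p:
1701^2 = 2893401 ≡ 58
1701^4 ≡ 58^2 = 3364 ≡ 1025
1701^8 ≡ 1025^2 = 1050625 ≡ 414
1701^16 ≡ 414^2 = 171396 ≡ 649
1701^32 ≡ 649^2 = 421201 ≡ 181
1701^64 ≡ 181^2 = 32761 ≡ 15
1701^128 ≡ 15^2 = 225
1701^256 ≡ 225^2 = 50625 ≡ 1506
1701^512 ≡ 1506^2 = 2268036 ≡ 1545
1701^1024 ≡ 1545^2 = 2387025 ≡ 1245
1701^2048 ≡ 1245^2 = 1550025 ≡ 1607
2124 = 2048 + 64 + 8 + 4, so 1701^2124 ≡ 1607·15·414·1025 ≡ 2187 (mod 2339)
R · y^e mod p:
1142^2 = 1304164 ≡ 1341
1142^4 ≡ 1341^2 = 1798281 ≡ 1929
1142^8 ≡ 1929^2 = 3721041 ≡ 2031
1142^16 ≡ 2031^2 = 4124961 ≡ 1304
1142^32 ≡ 1304^2 = 1700416 ≡ 2302
1142^64 ≡ 2302^2 = 5299204 ≡ 1369
1142^128 ≡ 1369^2 = 1874161 ≡ 622
1142^256 ≡ 622^2 = 386884 ≡ 949
1142^512 ≡ 949^2 = 900601 ≡ 86
810 = 512 + 256 + 32 + 8 + 2, so 1142^810 ≡ 86·949·2302·2031·1341 ≡ 556 (mod 2339)
168·556 = 93408 ≡ 2187 (mod 2339)
2187 ≡ 2187 (mod 2339); signature holds.

verifies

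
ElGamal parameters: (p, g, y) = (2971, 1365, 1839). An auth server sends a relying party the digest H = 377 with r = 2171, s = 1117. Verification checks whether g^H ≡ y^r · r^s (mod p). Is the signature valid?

invalid

Left side g^H mod p:
Squares mod 2971: 1365^1≡1365, 1365^2≡408, 1365^4≡88, 1365^8≡1802, 1365^16≡2872, 1365^32≡888, 1365^64≡1229, 1365^128≡1173, 1365^256≡356
377 = 256 + 64 + 32 + 16 + 8 + 1, so 1365^377 ≡ 356·1229·888·2872·1802·1365 ≡ 1954 (mod 2971)
Right side y^r · r^s mod p:
Squares mod 2971: 1839^1≡1839, 1839^2≡923, 1839^4≡2223, 1839^8≡956, 1839^16≡1839, 1839^32≡923, 1839^64≡2223, 1839^128≡956, 1839^256≡1839, 1839^512≡923, 1839^1024≡2223, 1839^2048≡956
2171 = 2048 + 64 + 32 + 16 + 8 + 2 + 1, so 1839^2171 ≡ 956·2223·923·1839·956·923·1839 ≡ 1839 (mod 2971)
Squares mod 2971: 2171^1≡2171, 2171^2≡1235, 2171^4≡1102, 2171^8≡2236, 2171^16≡2474, 2171^32≡416, 2171^64≡738, 2171^128≡951, 2171^256≡1217, 2171^512≡1531, 2171^1024≡2813
1117 = 1024 + 64 + 16 + 8 + 4 + 1, so 2171^1117 ≡ 2813·738·2474·2236·1102·2171 ≡ 582 (mod 2971)
1839·582 = 1070298 ≡ 738 (mod 2971)
1954 ≠ 738, so verification fails.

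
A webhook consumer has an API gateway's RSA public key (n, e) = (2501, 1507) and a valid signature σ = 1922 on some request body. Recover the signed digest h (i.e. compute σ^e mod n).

1210

σ^2 ≡ 1922^2 = 3694084 ≡ 107
σ^4 ≡ 107^2 = 11449 ≡ 1445
σ^8 ≡ 1445^2 = 2088025 ≡ 2191
σ^16 ≡ 2191^2 = 4800481 ≡ 1062
σ^32 ≡ 1062^2 = 1127844 ≡ 2394
σ^64 ≡ 2394^2 = 5731236 ≡ 1445
σ^128 ≡ 1445^2 = 2088025 ≡ 2191
σ^256 ≡ 2191^2 = 4800481 ≡ 1062
σ^512 ≡ 1062^2 = 1127844 ≡ 2394
σ^1024 ≡ 2394^2 = 5731236 ≡ 1445
1507 = 1024 + 256 + 128 + 64 + 32 + 2 + 1, so σ^1507 ≡ 1445·1062·2191·1445·2394·107·1922 ≡ 1210 (mod 2501)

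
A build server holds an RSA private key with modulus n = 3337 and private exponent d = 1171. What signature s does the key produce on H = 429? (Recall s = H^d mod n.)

H^2 ≡ 429^2 = 184041 ≡ 506
H^4 ≡ 506^2 = 256036 ≡ 2424
H^8 ≡ 2424^2 = 5875776 ≡ 2656
H^16 ≡ 2656^2 = 7054336 ≡ 3255
H^32 ≡ 3255^2 = 10595025 ≡ 50
H^64 ≡ 50^2 = 2500
H^128 ≡ 2500^2 = 6250000 ≡ 3136
H^256 ≡ 3136^2 = 9834496 ≡ 357
H^512 ≡ 357^2 = 127449 ≡ 643
H^1024 ≡ 643^2 = 413449 ≡ 2998
1171 = 1024 + 128 + 16 + 2 + 1, so H^1171 ≡ 2998·3136·3255·506·429 ≡ 628 (mod 3337)

628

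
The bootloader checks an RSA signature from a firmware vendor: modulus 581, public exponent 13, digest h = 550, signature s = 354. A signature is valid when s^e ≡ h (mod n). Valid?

yes

s^2 ≡ 354^2 = 125316 ≡ 401
s^4 ≡ 401^2 = 160801 ≡ 445
s^8 ≡ 445^2 = 198025 ≡ 485
13 = 8 + 4 + 1, so s^13 ≡ 485·445·354 ≡ 550 (mod 581)
s^13 mod 581 = 550 matches h.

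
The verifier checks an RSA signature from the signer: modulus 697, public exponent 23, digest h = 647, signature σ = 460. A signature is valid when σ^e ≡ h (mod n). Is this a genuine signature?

σ^2 ≡ 460^2 = 211600 ≡ 409
σ^4 ≡ 409^2 = 167281 ≡ 1
σ^8 ≡ 1^2 = 1
σ^16 ≡ 1^2 = 1
23 = 16 + 4 + 2 + 1, so σ^23 ≡ 1·1·409·460 ≡ 647 (mod 697)
σ^23 mod 697 = 647 matches h.

genuine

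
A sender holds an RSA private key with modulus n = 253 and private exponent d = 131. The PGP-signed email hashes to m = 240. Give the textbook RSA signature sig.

53

Squares mod 253: m^1≡240, m^2≡169, m^4≡225, m^8≡25, m^16≡119, m^32≡246, m^64≡49, m^128≡124
131 = 128 + 2 + 1, so m^131 ≡ 124·169·240 ≡ 53 (mod 253)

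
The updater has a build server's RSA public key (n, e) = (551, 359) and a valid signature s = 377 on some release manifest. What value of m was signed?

s^2 ≡ 377^2 = 142129 ≡ 522
s^4 ≡ 522^2 = 272484 ≡ 290
s^8 ≡ 290^2 = 84100 ≡ 348
s^16 ≡ 348^2 = 121104 ≡ 435
s^32 ≡ 435^2 = 189225 ≡ 232
s^64 ≡ 232^2 = 53824 ≡ 377
s^128 ≡ 377^2 = 142129 ≡ 522
s^256 ≡ 522^2 = 272484 ≡ 290
359 = 256 + 64 + 32 + 4 + 2 + 1, so s^359 ≡ 290·377·232·290·522·377 ≡ 348 (mod 551)

348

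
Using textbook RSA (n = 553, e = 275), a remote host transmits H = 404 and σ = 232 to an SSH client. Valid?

Squares mod 553: σ^1≡232, σ^2≡183, σ^4≡309, σ^8≡365, σ^16≡505, σ^32≡92, σ^64≡169, σ^128≡358, σ^256≡421
275 = 256 + 16 + 2 + 1, so σ^275 ≡ 421·505·183·232 ≡ 449 (mod 553)
The recovered value 449 does not match the digest 404.

no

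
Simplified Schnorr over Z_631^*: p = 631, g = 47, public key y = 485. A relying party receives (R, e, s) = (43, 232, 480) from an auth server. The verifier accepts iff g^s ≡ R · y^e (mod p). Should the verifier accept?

reject

g^s mod p:
Squares mod 631: 47^1≡47, 47^2≡316, 47^4≡158, 47^8≡355, 47^16≡456, 47^32≡337, 47^64≡620, 47^128≡121, 47^256≡128
480 = 256 + 128 + 64 + 32, so 47^480 ≡ 128·121·620·337 ≡ 43 (mod 631)
R · y^e mod p:
Squares mod 631: 485^1≡485, 485^2≡493, 485^4≡114, 485^8≡376, 485^16≡32, 485^32≡393, 485^64≡485, 485^128≡493
232 = 128 + 64 + 32 + 8, so 485^232 ≡ 493·485·393·376 ≡ 32 (mod 631)
43·32 = 1376 ≡ 114 (mod 631)
43 ≠ 114; the check fails.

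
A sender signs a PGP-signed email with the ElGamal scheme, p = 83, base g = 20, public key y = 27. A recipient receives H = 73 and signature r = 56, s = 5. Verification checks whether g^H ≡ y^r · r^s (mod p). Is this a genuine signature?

Left side g^H mod p:
20^2 = 400 ≡ 68
20^4 ≡ 68^2 = 4624 ≡ 59
20^8 ≡ 59^2 = 3481 ≡ 78
20^16 ≡ 78^2 = 6084 ≡ 25
20^32 ≡ 25^2 = 625 ≡ 44
20^64 ≡ 44^2 = 1936 ≡ 27
73 = 64 + 8 + 1, so 20^73 ≡ 27·78·20 ≡ 39 (mod 83)
Right side y^r · r^s mod p:
27^2 = 729 ≡ 65
27^4 ≡ 65^2 = 4225 ≡ 75
27^8 ≡ 75^2 = 5625 ≡ 64
27^16 ≡ 64^2 = 4096 ≡ 29
27^32 ≡ 29^2 = 841 ≡ 11
56 = 32 + 16 + 8, so 27^56 ≡ 11·29·64 ≡ 81 (mod 83)
56^2 = 3136 ≡ 65
56^4 ≡ 65^2 = 4225 ≡ 75
5 = 4 + 1, so 56^5 ≡ 75·56 ≡ 50 (mod 83)
81·50 = 4050 ≡ 66 (mod 83)
39 ≠ 66, so verification fails.

forged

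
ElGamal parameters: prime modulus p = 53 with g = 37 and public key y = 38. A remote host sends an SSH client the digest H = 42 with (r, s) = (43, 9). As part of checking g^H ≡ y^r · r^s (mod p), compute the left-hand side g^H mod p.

15

37^2 = 1369 ≡ 44
37^4 ≡ 44^2 = 1936 ≡ 28
37^8 ≡ 28^2 = 784 ≡ 42
37^16 ≡ 42^2 = 1764 ≡ 15
37^32 ≡ 15^2 = 225 ≡ 13
42 = 32 + 8 + 2, so 37^42 ≡ 13·42·44 ≡ 15 (mod 53)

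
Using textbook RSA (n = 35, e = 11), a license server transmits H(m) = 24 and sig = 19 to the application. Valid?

yes

sig^2 ≡ 19^2 = 361 ≡ 11
sig^4 ≡ 11^2 = 121 ≡ 16
sig^8 ≡ 16^2 = 256 ≡ 11
11 = 8 + 2 + 1, so sig^11 ≡ 11·11·19 ≡ 24 (mod 35)
Since 24 equals the digest 24, verification succeeds.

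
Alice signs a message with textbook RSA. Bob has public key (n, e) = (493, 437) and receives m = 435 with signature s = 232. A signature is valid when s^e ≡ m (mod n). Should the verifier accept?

s^437 mod 493 = 435
Since 435 equals the digest 435, verification succeeds.

accept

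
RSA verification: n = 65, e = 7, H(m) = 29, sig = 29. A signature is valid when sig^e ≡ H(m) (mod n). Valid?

yes

sig^2 ≡ 29^2 = 841 ≡ 61
sig^4 ≡ 61^2 = 3721 ≡ 16
7 = 4 + 2 + 1, so sig^7 ≡ 16·61·29 ≡ 29 (mod 65)
Since 29 equals the digest 29, verification succeeds.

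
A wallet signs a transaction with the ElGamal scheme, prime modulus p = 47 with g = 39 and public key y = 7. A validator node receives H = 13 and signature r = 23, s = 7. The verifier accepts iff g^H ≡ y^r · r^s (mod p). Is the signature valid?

valid

Left side g^H mod p:
39^2 = 1521 ≡ 17
39^4 ≡ 17^2 = 289 ≡ 7
39^8 ≡ 7^2 = 49 ≡ 2
13 = 8 + 4 + 1, so 39^13 ≡ 2·7·39 ≡ 29 (mod 47)
Right side y^r · r^s mod p:
7^2 = 49 ≡ 2
7^4 ≡ 2^2 = 4
7^8 ≡ 4^2 = 16
7^16 ≡ 16^2 = 256 ≡ 21
23 = 16 + 4 + 2 + 1, so 7^23 ≡ 21·4·2·7 ≡ 1 (mod 47)
23^2 = 529 ≡ 12
23^4 ≡ 12^2 = 144 ≡ 3
7 = 4 + 2 + 1, so 23^7 ≡ 3·12·23 ≡ 29 (mod 47)
1·29 = 29 ≡ 29 (mod 47)
29 ≡ 29 (mod 47), so the signature is genuine.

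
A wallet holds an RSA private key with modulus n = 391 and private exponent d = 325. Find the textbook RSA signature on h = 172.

83

h^2 ≡ 172^2 = 29584 ≡ 259
h^4 ≡ 259^2 = 67081 ≡ 220
h^8 ≡ 220^2 = 48400 ≡ 307
h^16 ≡ 307^2 = 94249 ≡ 18
h^32 ≡ 18^2 = 324
h^64 ≡ 324^2 = 104976 ≡ 188
h^128 ≡ 188^2 = 35344 ≡ 154
h^256 ≡ 154^2 = 23716 ≡ 256
325 = 256 + 64 + 4 + 1, so h^325 ≡ 256·188·220·172 ≡ 83 (mod 391)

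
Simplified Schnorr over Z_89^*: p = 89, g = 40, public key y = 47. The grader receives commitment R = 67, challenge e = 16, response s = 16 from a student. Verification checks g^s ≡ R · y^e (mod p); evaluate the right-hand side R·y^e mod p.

47^2 = 2209 ≡ 73
47^4 ≡ 73^2 = 5329 ≡ 78
47^8 ≡ 78^2 = 6084 ≡ 32
47^16 ≡ 32^2 = 1024 ≡ 45
R · y^e ≡ 67·45 = 3015 ≡ 78 (mod 89)

78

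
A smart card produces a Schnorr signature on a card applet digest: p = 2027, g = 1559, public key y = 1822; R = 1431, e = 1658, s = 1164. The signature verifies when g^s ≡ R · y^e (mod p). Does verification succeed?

passes

g^s mod p:
1559^2 = 2430481 ≡ 108
1559^4 ≡ 108^2 = 11664 ≡ 1529
1559^8 ≡ 1529^2 = 2337841 ≡ 710
1559^16 ≡ 710^2 = 504100 ≡ 1404
1559^32 ≡ 1404^2 = 1971216 ≡ 972
1559^64 ≡ 972^2 = 944784 ≡ 202
1559^128 ≡ 202^2 = 40804 ≡ 264
1559^256 ≡ 264^2 = 69696 ≡ 778
1559^512 ≡ 778^2 = 605284 ≡ 1238
1559^1024 ≡ 1238^2 = 1532644 ≡ 232
1164 = 1024 + 128 + 8 + 4, so 1559^1164 ≡ 232·264·710·1529 ≡ 841 (mod 2027)
R · y^e mod p:
1822^2 = 3319684 ≡ 1485
1822^4 ≡ 1485^2 = 2205225 ≡ 1876
1822^8 ≡ 1876^2 = 3519376 ≡ 504
1822^16 ≡ 504^2 = 254016 ≡ 641
1822^32 ≡ 641^2 = 410881 ≡ 1427
1822^64 ≡ 1427^2 = 2036329 ≡ 1221
1822^128 ≡ 1221^2 = 1490841 ≡ 996
1822^256 ≡ 996^2 = 992016 ≡ 813
1822^512 ≡ 813^2 = 660969 ≡ 167
1822^1024 ≡ 167^2 = 27889 ≡ 1538
1658 = 1024 + 512 + 64 + 32 + 16 + 8 + 2, so 1822^1658 ≡ 1538·167·1221·1427·641·504·1485 ≡ 36 (mod 2027)
1431·36 = 51516 ≡ 841 (mod 2027)
841 ≡ 841 (mod 2027); signature holds.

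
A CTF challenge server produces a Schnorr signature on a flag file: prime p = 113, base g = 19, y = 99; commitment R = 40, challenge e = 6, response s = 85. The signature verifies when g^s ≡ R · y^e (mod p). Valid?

g^s mod p:
Squares mod 113: 19^1≡19, 19^2≡22, 19^4≡32, 19^8≡7, 19^16≡49, 19^32≡28, 19^64≡106
85 = 64 + 16 + 4 + 1, so 19^85 ≡ 106·49·32·19 ≡ 54 (mod 113)
R · y^e mod p:
Squares mod 113: 99^1≡99, 99^2≡83, 99^4≡109
6 = 4 + 2, so 99^6 ≡ 109·83 ≡ 7 (mod 113)
40·7 = 280 ≡ 54 (mod 113)
54 ≡ 54 (mod 113); signature holds.

yes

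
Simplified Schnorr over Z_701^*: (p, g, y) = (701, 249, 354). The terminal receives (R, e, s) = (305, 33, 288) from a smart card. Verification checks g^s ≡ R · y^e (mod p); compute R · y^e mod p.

354^2 = 125316 ≡ 538
354^4 ≡ 538^2 = 289444 ≡ 632
354^8 ≡ 632^2 = 399424 ≡ 555
354^16 ≡ 555^2 = 308025 ≡ 286
354^32 ≡ 286^2 = 81796 ≡ 480
33 = 32 + 1, so 354^33 ≡ 480·354 ≡ 278 (mod 701)
R · y^e ≡ 305·278 = 84790 ≡ 670 (mod 701)

670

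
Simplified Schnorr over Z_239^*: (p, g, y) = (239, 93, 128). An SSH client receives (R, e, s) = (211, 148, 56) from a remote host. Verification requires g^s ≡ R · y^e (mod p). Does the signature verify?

g^s mod p:
Squares mod 239: 93^1≡93, 93^2≡45, 93^4≡113, 93^8≡102, 93^16≡127, 93^32≡116
56 = 32 + 16 + 8, so 93^56 ≡ 116·127·102 ≡ 71 (mod 239)
R · y^e mod p:
Squares mod 239: 128^1≡128, 128^2≡132, 128^4≡216, 128^8≡51, 128^16≡211, 128^32≡67, 128^64≡187, 128^128≡75
148 = 128 + 16 + 4, so 128^148 ≡ 75·211·216 ≡ 22 (mod 239)
211·22 = 4642 ≡ 101 (mod 239)
71 ≠ 101; the check fails.

does not verify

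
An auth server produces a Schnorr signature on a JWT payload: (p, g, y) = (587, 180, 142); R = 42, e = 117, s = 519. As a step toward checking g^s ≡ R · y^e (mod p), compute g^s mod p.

180^2 = 32400 ≡ 115
180^4 ≡ 115^2 = 13225 ≡ 311
180^8 ≡ 311^2 = 96721 ≡ 453
180^16 ≡ 453^2 = 205209 ≡ 346
180^32 ≡ 346^2 = 119716 ≡ 555
180^64 ≡ 555^2 = 308025 ≡ 437
180^128 ≡ 437^2 = 190969 ≡ 194
180^256 ≡ 194^2 = 37636 ≡ 68
180^512 ≡ 68^2 = 4624 ≡ 515
519 = 512 + 4 + 2 + 1, so 180^519 ≡ 515·311·115·180 ≡ 171 (mod 587)

171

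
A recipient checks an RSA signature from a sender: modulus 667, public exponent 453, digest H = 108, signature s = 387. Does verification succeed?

fails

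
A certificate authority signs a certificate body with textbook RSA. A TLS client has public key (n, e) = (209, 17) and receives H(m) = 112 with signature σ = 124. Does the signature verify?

does not verify

σ^2 ≡ 124^2 = 15376 ≡ 119
σ^4 ≡ 119^2 = 14161 ≡ 158
σ^8 ≡ 158^2 = 24964 ≡ 93
σ^16 ≡ 93^2 = 8649 ≡ 80
17 = 16 + 1, so σ^17 ≡ 80·124 ≡ 97 (mod 209)
The recovered value 97 does not match the digest 112.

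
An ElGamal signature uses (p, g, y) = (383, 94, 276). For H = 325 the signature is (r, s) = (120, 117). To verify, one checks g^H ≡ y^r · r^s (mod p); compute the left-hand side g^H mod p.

Squares mod 383: 94^1≡94, 94^2≡27, 94^4≡346, 94^8≡220, 94^16≡142, 94^32≡248, 94^64≡224, 94^128≡3, 94^256≡9
325 = 256 + 64 + 4 + 1, so 94^325 ≡ 9·224·346·94 ≡ 316 (mod 383)

316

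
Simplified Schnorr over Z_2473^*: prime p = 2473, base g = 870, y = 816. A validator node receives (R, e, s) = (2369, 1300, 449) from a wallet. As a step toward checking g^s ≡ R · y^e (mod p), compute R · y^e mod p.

1274

816^2 = 665856 ≡ 619
816^4 ≡ 619^2 = 383161 ≡ 2319
816^8 ≡ 2319^2 = 5377761 ≡ 1459
816^16 ≡ 1459^2 = 2128681 ≡ 1901
816^32 ≡ 1901^2 = 3613801 ≡ 748
816^64 ≡ 748^2 = 559504 ≡ 606
816^128 ≡ 606^2 = 367236 ≡ 1232
816^256 ≡ 1232^2 = 1517824 ≡ 1875
816^512 ≡ 1875^2 = 3515625 ≡ 1492
816^1024 ≡ 1492^2 = 2226064 ≡ 364
1300 = 1024 + 256 + 16 + 4, so 816^1300 ≡ 364·1875·1901·2319 ≡ 606 (mod 2473)
R · y^e ≡ 2369·606 = 1435614 ≡ 1274 (mod 2473)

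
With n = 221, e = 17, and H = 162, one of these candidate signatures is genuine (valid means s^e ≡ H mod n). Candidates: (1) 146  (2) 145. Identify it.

Candidate 1: 146^2 = 21316 ≡ 100; 146^4 ≡ 100^2 = 10000 ≡ 55; 146^8 ≡ 55^2 = 3025 ≡ 152; 146^16 ≡ 152^2 = 23104 ≡ 120; 17 = 16 + 1, so 146^17 ≡ 120·146 ≡ 61 (mod 221)
Candidate 2: 145^2 = 21025 ≡ 30; 145^4 ≡ 30^2 = 900 ≡ 16; 145^8 ≡ 16^2 = 256 ≡ 35; 145^16 ≡ 35^2 = 1225 ≡ 120; 17 = 16 + 1, so 145^17 ≡ 120·145 ≡ 162 (mod 221)
  → matches H = 162

2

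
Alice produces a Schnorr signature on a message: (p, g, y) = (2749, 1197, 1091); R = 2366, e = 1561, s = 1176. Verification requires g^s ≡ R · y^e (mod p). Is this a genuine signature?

forged

g^s mod p:
Squares mod 2749: 1197^1≡1197, 1197^2≡580, 1197^4≡1022, 1197^8≡2613, 1197^16≡2002, 1197^32≡2711, 1197^64≡1444, 1197^128≡1394, 1197^256≡2442, 1197^512≡783, 1197^1024≡62
1176 = 1024 + 128 + 16 + 8, so 1197^1176 ≡ 62·1394·2002·2613 ≡ 2157 (mod 2749)
R · y^e mod p:
Squares mod 2749: 1091^1≡1091, 1091^2≡2713, 1091^4≡1296, 1091^8≡2726, 1091^16≡529, 1091^32≡2192, 1091^64≡2361, 1091^128≡2098, 1091^256≡455, 1091^512≡850, 1091^1024≡2262
1561 = 1024 + 512 + 16 + 8 + 1, so 1091^1561 ≡ 2262·850·529·2726·1091 ≡ 1678 (mod 2749)
2366·1678 = 3970148 ≡ 592 (mod 2749)
2157 ≠ 592; the check fails.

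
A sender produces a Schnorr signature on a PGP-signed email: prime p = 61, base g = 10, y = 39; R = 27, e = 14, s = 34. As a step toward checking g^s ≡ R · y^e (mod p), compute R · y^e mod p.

Squares mod 61: 39^1≡39, 39^2≡57, 39^4≡16, 39^8≡12
14 = 8 + 4 + 2, so 39^14 ≡ 12·16·57 ≡ 25 (mod 61)
R · y^e ≡ 27·25 = 675 ≡ 4 (mod 61)

4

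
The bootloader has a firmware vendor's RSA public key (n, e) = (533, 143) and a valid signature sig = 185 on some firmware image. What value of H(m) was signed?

282

sig^2 ≡ 185^2 = 34225 ≡ 113
sig^4 ≡ 113^2 = 12769 ≡ 510
sig^8 ≡ 510^2 = 260100 ≡ 529
sig^16 ≡ 529^2 = 279841 ≡ 16
sig^32 ≡ 16^2 = 256
sig^64 ≡ 256^2 = 65536 ≡ 510
sig^128 ≡ 510^2 = 260100 ≡ 529
143 = 128 + 8 + 4 + 2 + 1, so sig^143 ≡ 529·529·510·113·185 ≡ 282 (mod 533)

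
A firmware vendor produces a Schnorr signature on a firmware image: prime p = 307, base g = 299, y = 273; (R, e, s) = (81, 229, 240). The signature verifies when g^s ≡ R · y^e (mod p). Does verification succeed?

g^s mod p:
Squares mod 307: 299^1≡299, 299^2≡64, 299^4≡105, 299^8≡280, 299^16≡115, 299^32≡24, 299^64≡269, 299^128≡216
240 = 128 + 64 + 32 + 16, so 299^240 ≡ 216·269·24·115 ≡ 64 (mod 307)
R · y^e mod p:
Squares mod 307: 273^1≡273, 273^2≡235, 273^4≡272, 273^8≡304, 273^16≡9, 273^32≡81, 273^64≡114, 273^128≡102
229 = 128 + 64 + 32 + 4 + 1, so 273^229 ≡ 102·114·81·272·273 ≡ 304 (mod 307)
81·304 = 24624 ≡ 64 (mod 307)
64 ≡ 64 (mod 307); signature holds.

passes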